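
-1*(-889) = 889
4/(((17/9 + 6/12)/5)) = 8.37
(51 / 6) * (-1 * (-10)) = 85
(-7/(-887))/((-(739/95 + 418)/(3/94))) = -665/1124185574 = -0.00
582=582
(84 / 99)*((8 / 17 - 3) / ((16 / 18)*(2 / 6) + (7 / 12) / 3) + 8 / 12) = -339640 / 89199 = -3.81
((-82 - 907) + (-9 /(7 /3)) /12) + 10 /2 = -27561 /28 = -984.32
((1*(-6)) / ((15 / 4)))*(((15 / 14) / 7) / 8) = -3 / 98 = -0.03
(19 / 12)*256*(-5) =-6080 / 3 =-2026.67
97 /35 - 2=27 /35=0.77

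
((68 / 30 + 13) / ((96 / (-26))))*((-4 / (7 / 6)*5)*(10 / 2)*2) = 708.81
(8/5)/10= 0.16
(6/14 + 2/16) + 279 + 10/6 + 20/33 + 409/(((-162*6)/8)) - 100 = 26713327/149688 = 178.46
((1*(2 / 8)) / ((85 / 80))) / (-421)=-4 / 7157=-0.00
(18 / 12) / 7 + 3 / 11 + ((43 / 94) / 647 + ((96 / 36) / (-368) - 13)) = -4045384901 / 323126034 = -12.52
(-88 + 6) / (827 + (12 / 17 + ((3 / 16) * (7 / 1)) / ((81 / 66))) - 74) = -100368 / 923845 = -0.11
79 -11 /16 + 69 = 2357 /16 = 147.31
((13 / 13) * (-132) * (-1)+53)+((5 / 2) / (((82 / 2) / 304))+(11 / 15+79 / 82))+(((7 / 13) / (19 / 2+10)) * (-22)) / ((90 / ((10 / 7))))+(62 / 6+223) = 20011357 / 45630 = 438.56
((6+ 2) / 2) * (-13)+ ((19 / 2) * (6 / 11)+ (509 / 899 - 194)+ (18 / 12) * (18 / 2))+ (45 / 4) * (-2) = -2464853 / 9889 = -249.25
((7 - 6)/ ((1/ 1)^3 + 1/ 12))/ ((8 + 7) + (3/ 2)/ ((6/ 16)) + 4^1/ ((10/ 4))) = 60/ 1339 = 0.04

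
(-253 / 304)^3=-16194277 / 28094464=-0.58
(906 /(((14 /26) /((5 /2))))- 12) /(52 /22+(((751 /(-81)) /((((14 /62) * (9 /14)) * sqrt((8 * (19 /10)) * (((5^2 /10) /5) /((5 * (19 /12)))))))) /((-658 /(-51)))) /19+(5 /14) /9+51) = 3051156598363008630 * sqrt(6) /19108820674018902389+1500891190126016408676 /19108820674018902389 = 78.94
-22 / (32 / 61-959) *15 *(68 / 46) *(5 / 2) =570350 / 448247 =1.27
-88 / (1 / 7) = -616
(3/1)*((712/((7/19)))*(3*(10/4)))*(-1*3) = -913140/7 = -130448.57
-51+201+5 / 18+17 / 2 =1429 / 9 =158.78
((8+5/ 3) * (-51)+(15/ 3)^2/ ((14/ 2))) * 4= -13704/ 7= -1957.71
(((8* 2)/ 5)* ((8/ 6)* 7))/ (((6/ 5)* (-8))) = -28/ 9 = -3.11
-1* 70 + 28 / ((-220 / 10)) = -784 / 11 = -71.27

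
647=647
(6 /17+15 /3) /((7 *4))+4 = 285 /68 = 4.19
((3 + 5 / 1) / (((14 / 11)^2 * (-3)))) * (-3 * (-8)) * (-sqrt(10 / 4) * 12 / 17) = 11616 * sqrt(10) / 833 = 44.10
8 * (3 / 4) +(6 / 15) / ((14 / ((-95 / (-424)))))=17827 / 2968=6.01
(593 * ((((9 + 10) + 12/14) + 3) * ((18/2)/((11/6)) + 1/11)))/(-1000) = -2372/35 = -67.77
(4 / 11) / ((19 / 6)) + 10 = 10.11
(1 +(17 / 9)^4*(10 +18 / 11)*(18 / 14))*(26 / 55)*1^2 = 279417346 / 3087315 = 90.50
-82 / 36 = -41 / 18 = -2.28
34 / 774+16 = 6209 / 387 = 16.04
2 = 2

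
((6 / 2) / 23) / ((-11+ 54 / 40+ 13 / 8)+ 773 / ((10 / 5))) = 120 / 348197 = 0.00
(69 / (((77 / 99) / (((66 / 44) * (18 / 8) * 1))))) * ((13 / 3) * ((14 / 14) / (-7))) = -72657 / 392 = -185.35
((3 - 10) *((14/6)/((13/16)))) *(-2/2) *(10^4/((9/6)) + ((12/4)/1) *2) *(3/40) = 1961764/195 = 10060.33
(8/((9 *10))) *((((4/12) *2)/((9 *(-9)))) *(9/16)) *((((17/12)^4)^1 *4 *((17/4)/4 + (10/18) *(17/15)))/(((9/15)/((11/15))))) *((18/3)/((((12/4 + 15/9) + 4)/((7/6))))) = -4701146527/424472555520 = -0.01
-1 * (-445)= 445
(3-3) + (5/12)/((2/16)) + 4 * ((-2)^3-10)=-206/3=-68.67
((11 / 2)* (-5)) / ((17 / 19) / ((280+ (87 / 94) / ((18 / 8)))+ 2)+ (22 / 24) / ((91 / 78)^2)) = -1019491550 / 25084593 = -40.64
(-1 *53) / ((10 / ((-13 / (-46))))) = -689 / 460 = -1.50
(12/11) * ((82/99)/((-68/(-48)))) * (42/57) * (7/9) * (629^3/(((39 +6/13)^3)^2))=9084960418994078528/377125302360833144019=0.02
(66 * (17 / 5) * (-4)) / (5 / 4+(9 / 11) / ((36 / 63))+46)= -1936 / 105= -18.44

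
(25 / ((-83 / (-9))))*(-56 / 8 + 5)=-450 / 83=-5.42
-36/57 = -12/19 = -0.63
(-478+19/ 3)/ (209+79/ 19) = -5377/ 2430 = -2.21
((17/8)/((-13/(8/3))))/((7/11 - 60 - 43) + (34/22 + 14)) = 187/37245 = 0.01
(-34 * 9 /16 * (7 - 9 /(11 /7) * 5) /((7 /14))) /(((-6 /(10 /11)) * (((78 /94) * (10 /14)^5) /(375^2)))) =-359555932575 /3146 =-114289870.49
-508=-508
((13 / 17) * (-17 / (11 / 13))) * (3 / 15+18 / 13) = -1339 / 55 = -24.35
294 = 294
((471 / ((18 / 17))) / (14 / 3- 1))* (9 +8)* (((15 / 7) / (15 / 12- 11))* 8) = -3626.21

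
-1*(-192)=192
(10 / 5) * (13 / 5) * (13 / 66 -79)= -67613 / 165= -409.78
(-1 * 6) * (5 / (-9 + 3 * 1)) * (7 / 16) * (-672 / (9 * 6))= -245 / 9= -27.22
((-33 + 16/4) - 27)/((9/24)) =-448/3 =-149.33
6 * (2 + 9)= 66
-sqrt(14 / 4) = -sqrt(14) / 2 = -1.87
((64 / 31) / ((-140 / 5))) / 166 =-8 / 18011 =-0.00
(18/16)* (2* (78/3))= 58.50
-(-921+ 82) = 839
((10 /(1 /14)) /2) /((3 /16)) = 1120 /3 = 373.33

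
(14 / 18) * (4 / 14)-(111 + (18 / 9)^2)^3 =-13687873 / 9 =-1520874.78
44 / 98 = 22 / 49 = 0.45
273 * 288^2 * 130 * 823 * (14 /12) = 2826425871360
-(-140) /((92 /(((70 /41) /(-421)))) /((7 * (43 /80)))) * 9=-663705 /3176024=-0.21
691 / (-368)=-691 / 368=-1.88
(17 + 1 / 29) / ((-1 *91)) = -38 / 203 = -0.19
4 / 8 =1 / 2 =0.50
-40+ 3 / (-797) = -31883 / 797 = -40.00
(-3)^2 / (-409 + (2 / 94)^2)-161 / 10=-4855303 / 301160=-16.12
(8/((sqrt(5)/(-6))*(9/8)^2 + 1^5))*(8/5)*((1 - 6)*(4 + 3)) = -7340032/12739 - 1548288*sqrt(5)/12739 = -847.96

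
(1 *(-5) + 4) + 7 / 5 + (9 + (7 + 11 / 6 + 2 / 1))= 607 / 30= 20.23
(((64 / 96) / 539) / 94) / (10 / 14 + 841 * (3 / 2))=0.00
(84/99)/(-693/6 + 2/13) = -0.01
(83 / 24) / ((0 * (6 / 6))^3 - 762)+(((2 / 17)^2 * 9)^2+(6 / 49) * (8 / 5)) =77425144529 / 374220851760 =0.21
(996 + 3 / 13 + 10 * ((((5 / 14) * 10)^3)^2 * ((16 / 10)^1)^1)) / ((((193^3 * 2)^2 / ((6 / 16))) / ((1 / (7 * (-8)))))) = -156914766597 / 141648980067878963120896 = -0.00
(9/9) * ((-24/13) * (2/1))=-48/13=-3.69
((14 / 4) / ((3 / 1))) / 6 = 0.19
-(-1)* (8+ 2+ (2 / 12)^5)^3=470203124662081 / 470184984576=1000.04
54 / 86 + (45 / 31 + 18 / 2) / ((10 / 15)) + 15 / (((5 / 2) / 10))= 76.31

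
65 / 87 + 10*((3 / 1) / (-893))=55435 / 77691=0.71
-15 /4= -3.75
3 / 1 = 3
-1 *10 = -10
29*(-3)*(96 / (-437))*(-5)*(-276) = 501120 / 19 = 26374.74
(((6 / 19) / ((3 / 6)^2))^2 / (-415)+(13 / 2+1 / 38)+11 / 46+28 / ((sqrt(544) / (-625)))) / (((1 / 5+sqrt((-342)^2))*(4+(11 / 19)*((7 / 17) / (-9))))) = -0.55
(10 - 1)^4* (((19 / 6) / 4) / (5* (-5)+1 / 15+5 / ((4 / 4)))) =-623295 / 2392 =-260.57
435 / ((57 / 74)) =10730 / 19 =564.74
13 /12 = 1.08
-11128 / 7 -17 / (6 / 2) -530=-2125.38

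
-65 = -65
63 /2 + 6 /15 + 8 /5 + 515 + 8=1113 /2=556.50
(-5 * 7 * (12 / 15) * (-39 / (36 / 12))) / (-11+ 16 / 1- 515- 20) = -182 / 265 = -0.69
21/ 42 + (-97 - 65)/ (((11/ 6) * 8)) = -116/ 11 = -10.55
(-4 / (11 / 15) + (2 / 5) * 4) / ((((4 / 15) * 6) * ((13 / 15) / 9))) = -7155 / 286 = -25.02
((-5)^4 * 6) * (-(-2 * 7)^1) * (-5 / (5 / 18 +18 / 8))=-1350000 / 13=-103846.15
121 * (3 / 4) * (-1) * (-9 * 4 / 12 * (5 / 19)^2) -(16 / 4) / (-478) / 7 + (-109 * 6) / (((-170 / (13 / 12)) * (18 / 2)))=17850895423 / 924048090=19.32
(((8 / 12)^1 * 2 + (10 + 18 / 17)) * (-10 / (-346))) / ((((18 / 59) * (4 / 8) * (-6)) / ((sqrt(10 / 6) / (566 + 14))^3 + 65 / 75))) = -0.34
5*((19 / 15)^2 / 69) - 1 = -0.88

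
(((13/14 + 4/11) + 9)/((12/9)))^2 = 22610025/379456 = 59.59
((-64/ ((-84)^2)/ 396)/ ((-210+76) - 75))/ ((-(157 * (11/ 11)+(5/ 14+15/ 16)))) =-0.00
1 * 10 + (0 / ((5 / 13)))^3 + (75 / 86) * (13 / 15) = 925 / 86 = 10.76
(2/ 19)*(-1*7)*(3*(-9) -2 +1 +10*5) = -308/ 19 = -16.21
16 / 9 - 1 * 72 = -70.22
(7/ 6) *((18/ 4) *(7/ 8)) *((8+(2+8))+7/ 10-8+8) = 27489/ 320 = 85.90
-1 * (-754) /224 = 377 /112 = 3.37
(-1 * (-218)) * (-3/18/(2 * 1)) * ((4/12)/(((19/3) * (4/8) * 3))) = -109/171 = -0.64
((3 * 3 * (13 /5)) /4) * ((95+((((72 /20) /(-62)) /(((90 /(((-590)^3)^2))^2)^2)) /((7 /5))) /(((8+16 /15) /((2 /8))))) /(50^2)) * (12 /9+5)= -2443403852838575064357389869363066080265424271874999995793068089 /2988090000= -817714276624390518477485600000000000000000000000000000.00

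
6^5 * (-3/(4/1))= -5832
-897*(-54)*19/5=920322/5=184064.40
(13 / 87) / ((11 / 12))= 52 / 319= 0.16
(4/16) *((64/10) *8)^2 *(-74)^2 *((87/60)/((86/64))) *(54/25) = 1123996925952/134375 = 8364628.29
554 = 554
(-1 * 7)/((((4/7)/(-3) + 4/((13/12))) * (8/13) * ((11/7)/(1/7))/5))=-124215/84128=-1.48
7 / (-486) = -7 / 486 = -0.01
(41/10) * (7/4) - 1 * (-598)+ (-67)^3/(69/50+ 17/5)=-595740527/9560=-62315.95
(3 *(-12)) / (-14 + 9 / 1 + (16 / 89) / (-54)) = 86508 / 12023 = 7.20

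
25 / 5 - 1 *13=-8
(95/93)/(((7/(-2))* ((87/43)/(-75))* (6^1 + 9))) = 40850/56637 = 0.72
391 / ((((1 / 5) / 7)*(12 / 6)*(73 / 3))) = 41055 / 146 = 281.20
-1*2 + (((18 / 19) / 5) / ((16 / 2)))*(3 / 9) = -757 / 380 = -1.99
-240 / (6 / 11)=-440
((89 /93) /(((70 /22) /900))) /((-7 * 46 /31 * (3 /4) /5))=-195800 /1127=-173.74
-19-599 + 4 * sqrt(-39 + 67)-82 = -700 + 8 * sqrt(7) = -678.83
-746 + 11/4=-2973/4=-743.25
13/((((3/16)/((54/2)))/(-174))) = -325728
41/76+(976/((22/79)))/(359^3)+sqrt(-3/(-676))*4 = 2*sqrt(3)/13+20869923781/38680281244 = 0.81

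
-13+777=764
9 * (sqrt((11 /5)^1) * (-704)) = -6336 * sqrt(55) /5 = -9397.81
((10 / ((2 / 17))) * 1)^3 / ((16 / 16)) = 614125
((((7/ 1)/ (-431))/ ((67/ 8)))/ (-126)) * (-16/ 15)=-64/ 3898395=-0.00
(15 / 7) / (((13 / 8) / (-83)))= -109.45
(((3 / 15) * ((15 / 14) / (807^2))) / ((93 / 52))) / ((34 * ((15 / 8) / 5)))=104 / 7207372683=0.00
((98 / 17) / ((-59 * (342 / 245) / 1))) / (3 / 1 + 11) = -1715 / 343026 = -0.00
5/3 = 1.67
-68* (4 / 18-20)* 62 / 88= 947.54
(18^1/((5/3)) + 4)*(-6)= -444/5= -88.80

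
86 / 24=43 / 12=3.58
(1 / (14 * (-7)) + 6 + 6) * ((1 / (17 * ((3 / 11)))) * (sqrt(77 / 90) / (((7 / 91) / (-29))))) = -974545 * sqrt(770) / 29988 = -901.78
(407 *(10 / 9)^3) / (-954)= -203500 / 347733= -0.59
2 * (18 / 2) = 18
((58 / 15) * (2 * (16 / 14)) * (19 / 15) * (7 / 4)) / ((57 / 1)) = 232 / 675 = 0.34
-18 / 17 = -1.06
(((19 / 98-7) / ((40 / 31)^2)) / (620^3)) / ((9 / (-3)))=667 / 116659200000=0.00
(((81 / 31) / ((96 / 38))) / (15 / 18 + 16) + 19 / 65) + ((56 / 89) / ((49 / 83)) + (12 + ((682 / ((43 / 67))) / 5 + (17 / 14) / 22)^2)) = 718109548507157621413 / 15885276529922800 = 45205.98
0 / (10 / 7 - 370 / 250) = 0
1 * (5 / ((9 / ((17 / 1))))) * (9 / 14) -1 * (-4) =141 / 14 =10.07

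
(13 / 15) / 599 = 13 / 8985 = 0.00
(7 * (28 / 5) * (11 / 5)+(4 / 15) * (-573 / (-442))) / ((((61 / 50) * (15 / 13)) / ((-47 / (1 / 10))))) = -29978856 / 1037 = -28909.22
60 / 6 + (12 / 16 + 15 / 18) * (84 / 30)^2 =1681 / 75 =22.41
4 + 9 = 13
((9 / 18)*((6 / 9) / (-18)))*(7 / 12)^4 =-2401 / 1119744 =-0.00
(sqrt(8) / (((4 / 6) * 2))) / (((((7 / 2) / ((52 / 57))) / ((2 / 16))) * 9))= 13 * sqrt(2) / 2394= 0.01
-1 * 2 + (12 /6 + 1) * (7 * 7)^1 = 145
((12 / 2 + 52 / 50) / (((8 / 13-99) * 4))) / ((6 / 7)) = -2002 / 95925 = -0.02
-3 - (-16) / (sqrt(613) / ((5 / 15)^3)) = -3 + 16 * sqrt(613) / 16551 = -2.98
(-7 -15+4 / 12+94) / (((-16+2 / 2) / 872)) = -189224 / 45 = -4204.98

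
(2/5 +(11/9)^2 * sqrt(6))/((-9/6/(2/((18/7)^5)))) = -2033647 * sqrt(6)/114791256 -16807/3542940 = -0.05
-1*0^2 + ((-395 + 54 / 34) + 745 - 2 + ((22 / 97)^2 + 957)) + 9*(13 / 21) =1469244719 / 1119671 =1312.21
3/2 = 1.50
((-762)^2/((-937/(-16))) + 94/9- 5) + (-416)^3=-607018940519/8433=-71981375.61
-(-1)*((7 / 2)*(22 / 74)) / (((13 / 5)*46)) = 385 / 44252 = 0.01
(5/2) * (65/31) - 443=-27141/62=-437.76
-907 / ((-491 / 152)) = 137864 / 491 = 280.78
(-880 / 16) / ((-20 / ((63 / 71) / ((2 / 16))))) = 1386 / 71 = 19.52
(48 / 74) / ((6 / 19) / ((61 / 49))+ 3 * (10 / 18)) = 83448 / 247049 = 0.34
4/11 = 0.36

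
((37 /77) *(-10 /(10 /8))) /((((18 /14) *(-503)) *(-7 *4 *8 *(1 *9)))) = -0.00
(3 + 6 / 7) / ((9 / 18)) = 54 / 7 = 7.71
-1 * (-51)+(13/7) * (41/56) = 20525/392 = 52.36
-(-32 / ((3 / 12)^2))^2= -262144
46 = 46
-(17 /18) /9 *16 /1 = -136 /81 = -1.68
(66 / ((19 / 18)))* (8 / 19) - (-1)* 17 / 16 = 158201 / 5776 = 27.39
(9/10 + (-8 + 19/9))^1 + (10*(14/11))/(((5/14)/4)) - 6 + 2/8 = 260977/1980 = 131.81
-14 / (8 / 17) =-119 / 4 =-29.75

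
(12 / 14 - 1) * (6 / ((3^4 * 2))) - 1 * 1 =-190 / 189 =-1.01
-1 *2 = -2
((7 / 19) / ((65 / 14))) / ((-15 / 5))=-98 / 3705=-0.03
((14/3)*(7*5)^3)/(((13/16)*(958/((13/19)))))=4802000/27303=175.88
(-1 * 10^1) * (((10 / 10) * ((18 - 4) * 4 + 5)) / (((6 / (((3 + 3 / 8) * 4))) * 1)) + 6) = -2865 / 2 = -1432.50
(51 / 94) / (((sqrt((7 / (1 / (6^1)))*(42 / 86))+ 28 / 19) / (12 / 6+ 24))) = -1083342 / 955745+ 718029*sqrt(86) / 1911490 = 2.35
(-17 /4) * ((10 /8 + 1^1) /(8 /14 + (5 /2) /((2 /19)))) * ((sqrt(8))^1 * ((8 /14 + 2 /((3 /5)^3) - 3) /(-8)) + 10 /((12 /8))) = -595 /227 + 21947 * sqrt(2) /32688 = -1.67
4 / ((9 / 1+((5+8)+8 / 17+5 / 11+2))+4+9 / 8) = 0.13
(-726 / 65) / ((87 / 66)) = -15972 / 1885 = -8.47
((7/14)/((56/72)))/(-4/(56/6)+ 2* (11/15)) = 135/218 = 0.62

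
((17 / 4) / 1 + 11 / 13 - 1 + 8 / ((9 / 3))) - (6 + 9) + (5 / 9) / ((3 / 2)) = -11045 / 1404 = -7.87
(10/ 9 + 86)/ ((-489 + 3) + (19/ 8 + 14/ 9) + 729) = 6272/ 17779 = 0.35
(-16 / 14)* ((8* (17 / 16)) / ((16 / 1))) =-17 / 28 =-0.61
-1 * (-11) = 11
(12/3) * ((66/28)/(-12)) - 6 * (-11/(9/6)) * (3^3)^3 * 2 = 1732103.21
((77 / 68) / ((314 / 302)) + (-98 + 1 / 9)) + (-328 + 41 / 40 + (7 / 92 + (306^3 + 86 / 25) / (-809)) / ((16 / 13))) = -29200.29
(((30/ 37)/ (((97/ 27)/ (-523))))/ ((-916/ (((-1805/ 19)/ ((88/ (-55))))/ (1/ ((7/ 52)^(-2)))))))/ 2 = 17003449125/ 80544338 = 211.11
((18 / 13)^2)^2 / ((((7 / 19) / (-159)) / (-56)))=2537059968 / 28561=88829.52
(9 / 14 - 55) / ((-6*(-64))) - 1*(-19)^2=-1941497 / 5376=-361.14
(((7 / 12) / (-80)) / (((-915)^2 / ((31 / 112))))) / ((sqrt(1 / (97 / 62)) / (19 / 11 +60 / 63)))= -619*sqrt(6014) / 5941216512000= -0.00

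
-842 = -842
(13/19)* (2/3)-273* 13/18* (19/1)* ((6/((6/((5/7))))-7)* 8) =10737610/57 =188379.12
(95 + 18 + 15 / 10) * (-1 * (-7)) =1603 / 2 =801.50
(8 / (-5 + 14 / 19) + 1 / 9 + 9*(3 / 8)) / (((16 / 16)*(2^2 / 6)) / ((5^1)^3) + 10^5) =0.00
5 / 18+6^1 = 113 / 18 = 6.28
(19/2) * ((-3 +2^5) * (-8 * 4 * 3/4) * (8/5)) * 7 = -370272/5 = -74054.40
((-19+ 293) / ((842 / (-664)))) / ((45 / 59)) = -5367112 / 18945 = -283.30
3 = 3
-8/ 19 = -0.42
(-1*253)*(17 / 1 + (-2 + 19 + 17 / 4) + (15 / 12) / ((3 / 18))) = -46299 / 4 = -11574.75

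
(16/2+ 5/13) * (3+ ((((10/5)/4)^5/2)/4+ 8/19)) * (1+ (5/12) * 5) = 22395249/252928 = 88.54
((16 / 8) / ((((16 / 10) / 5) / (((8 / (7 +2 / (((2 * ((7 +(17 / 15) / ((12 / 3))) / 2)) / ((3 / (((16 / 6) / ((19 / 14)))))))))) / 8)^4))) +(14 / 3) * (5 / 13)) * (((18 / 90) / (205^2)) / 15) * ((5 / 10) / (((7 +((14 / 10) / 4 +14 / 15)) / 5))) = 130443789310444 / 758097863193418876245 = 0.00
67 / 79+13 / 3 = 1228 / 237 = 5.18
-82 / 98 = -41 / 49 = -0.84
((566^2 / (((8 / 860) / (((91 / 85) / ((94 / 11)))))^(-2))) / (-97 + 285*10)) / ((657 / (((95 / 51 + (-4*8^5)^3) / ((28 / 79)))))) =-436580704363764227147451761264 / 70371359595245709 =-6203954376820.93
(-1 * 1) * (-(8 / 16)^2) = 1 / 4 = 0.25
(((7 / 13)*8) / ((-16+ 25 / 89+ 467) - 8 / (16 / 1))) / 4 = 2492 / 1043107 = 0.00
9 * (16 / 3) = 48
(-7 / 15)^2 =49 / 225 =0.22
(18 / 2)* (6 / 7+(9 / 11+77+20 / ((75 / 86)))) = 352074 / 385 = 914.48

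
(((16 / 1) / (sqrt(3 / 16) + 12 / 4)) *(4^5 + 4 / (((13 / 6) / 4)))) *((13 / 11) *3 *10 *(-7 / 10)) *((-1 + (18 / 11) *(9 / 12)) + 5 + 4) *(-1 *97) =709677502464 / 5687-59139791872 *sqrt(3) / 5687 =106777629.36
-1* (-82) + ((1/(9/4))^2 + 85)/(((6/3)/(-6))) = -4687/27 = -173.59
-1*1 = -1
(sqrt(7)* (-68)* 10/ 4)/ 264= -85* sqrt(7)/ 132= -1.70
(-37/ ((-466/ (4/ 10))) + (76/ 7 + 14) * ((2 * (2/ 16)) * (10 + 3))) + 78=2590313/ 16310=158.82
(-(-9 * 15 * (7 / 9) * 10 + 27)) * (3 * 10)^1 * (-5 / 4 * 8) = -306900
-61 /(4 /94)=-1433.50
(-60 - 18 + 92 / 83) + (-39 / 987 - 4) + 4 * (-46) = -7234473 / 27307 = -264.93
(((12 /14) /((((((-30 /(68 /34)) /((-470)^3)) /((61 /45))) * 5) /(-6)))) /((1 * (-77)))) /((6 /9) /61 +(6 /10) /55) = 309060306400 /53851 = 5739174.88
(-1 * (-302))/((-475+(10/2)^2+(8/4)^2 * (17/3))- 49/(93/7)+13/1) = -14043/19438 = -0.72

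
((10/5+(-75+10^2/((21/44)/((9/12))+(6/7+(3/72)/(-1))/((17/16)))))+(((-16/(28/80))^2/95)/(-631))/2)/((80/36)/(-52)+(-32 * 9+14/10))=3383412089265/543080035661198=0.01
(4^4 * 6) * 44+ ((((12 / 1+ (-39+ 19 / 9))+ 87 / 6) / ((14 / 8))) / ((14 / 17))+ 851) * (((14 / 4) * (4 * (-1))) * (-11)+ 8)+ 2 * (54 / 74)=370359030 / 1813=204279.66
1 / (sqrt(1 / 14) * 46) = sqrt(14) / 46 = 0.08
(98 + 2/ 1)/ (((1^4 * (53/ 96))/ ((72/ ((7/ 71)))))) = 49075200/ 371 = 132278.17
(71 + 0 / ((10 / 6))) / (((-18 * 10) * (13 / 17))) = -0.52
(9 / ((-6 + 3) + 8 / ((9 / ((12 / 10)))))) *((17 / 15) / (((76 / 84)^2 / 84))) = -5667732 / 10469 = -541.38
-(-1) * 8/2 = 4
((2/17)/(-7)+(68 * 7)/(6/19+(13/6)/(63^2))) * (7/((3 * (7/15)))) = 128145989210/17032589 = 7523.58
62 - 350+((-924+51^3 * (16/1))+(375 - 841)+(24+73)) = 2120835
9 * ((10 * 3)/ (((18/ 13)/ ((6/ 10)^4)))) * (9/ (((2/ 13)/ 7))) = 2587221/ 250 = 10348.88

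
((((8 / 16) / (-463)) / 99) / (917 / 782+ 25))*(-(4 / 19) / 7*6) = 3128 / 41591133969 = 0.00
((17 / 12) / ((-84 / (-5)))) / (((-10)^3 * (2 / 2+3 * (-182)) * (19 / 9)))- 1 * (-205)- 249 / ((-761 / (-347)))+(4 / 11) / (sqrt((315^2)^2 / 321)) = 4 * sqrt(321) / 1091475+16144323116937 / 176515472000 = 91.46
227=227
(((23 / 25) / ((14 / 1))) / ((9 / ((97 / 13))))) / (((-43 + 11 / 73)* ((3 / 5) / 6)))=-7081 / 556920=-0.01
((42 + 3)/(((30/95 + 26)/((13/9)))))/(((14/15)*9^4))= 247/612360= 0.00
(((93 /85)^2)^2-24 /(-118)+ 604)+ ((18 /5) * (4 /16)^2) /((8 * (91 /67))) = 10863653745393941 /17936969960000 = 605.66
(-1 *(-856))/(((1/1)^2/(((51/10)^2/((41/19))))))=10575666/1025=10317.72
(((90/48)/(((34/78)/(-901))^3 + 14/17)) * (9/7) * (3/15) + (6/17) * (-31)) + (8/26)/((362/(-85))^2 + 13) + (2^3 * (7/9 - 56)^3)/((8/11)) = -464854159091000741292138323843/250945823655909058262040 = -1852408.43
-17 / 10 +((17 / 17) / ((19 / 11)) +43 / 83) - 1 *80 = -1271109 / 15770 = -80.60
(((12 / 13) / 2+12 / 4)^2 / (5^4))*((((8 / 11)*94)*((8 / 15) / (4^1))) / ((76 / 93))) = 944136 / 4415125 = 0.21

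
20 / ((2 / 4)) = 40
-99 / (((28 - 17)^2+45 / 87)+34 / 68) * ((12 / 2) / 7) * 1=-0.70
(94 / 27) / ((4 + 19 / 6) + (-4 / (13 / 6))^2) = 31772 / 96507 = 0.33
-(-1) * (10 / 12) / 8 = 5 / 48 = 0.10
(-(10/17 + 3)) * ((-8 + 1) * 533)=227591/17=13387.71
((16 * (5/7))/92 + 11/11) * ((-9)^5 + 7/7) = -10687688/161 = -66383.16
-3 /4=-0.75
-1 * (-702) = 702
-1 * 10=-10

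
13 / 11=1.18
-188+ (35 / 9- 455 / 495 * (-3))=-17954 / 99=-181.35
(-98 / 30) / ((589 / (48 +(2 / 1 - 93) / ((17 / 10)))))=0.03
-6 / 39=-2 / 13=-0.15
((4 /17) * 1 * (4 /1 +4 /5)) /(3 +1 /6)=576 /1615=0.36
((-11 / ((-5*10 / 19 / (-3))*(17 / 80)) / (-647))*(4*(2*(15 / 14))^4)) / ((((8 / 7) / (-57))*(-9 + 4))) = 289485900 / 3772657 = 76.73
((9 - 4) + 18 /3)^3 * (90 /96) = 19965 /16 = 1247.81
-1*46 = -46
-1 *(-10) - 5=5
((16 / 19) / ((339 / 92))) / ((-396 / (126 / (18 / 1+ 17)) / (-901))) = 663136 / 354255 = 1.87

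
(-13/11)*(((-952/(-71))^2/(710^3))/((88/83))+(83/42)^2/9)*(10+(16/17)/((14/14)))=-6887413330472870039/1227512400583565250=-5.61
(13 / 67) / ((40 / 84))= 273 / 670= 0.41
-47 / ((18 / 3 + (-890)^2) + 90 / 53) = -2491 / 41981708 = -0.00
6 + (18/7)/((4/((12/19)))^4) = 5474940/912247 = 6.00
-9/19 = -0.47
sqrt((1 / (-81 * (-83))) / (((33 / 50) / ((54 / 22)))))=5 * sqrt(166) / 2739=0.02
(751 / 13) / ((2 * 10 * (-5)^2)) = 751 / 6500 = 0.12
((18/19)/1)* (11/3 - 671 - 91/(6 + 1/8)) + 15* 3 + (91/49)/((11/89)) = -45142/77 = -586.26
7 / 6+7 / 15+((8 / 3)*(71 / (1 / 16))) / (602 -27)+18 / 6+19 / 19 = 12537 / 1150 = 10.90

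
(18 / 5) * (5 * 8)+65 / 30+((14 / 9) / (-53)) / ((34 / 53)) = 44713 / 306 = 146.12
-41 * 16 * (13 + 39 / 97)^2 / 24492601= -1108640000 / 230450882809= -0.00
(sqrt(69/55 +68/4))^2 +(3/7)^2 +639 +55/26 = 46214921/70070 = 659.55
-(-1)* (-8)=-8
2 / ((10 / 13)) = 13 / 5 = 2.60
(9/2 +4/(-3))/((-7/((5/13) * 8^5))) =-1556480/273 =-5701.39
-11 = -11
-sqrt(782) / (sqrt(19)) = -sqrt(14858) / 19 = -6.42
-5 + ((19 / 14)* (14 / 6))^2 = 181 / 36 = 5.03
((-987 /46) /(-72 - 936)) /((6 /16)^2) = 0.15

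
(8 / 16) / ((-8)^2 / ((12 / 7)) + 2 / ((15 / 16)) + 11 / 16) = 120 / 9637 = 0.01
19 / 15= 1.27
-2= -2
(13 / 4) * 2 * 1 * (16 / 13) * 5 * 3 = 120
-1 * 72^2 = -5184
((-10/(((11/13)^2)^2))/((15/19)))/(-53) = 1085318/2327919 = 0.47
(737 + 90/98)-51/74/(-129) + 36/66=1266546987/1715098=738.47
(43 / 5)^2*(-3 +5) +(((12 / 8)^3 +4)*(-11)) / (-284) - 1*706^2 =-28302746719 / 56800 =-498287.79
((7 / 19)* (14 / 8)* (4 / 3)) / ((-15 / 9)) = -49 / 95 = -0.52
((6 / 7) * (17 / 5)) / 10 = 51 / 175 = 0.29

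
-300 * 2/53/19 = -600/1007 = -0.60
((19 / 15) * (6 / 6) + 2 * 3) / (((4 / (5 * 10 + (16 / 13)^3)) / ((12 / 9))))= 125.63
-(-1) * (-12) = -12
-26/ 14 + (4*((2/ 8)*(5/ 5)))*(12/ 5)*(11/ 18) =-41/ 105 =-0.39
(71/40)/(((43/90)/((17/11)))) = 10863/1892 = 5.74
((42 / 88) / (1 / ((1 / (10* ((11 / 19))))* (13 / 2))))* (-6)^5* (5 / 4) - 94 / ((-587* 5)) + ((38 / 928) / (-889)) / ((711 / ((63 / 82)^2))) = -5208.40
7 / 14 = 1 / 2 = 0.50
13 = 13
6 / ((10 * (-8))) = -3 / 40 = -0.08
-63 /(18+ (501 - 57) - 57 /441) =-9261 /67895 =-0.14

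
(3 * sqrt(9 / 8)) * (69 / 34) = 621 * sqrt(2) / 136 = 6.46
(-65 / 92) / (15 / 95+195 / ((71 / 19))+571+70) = -87685 / 86049164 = -0.00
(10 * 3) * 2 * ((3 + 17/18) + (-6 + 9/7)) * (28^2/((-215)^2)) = -21728/27735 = -0.78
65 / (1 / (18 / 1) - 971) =-1170 / 17477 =-0.07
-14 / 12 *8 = -28 / 3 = -9.33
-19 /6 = -3.17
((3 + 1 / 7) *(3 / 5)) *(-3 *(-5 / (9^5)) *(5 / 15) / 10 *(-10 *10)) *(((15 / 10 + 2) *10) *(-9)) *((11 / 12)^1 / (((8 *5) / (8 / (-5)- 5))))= -1331 / 17496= -0.08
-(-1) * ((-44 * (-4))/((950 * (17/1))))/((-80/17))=-11/4750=-0.00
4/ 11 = 0.36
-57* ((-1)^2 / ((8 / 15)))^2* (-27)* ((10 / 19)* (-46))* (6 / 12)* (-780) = 51086953.12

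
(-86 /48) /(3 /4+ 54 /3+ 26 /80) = -215 /2289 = -0.09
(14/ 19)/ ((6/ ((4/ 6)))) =14/ 171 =0.08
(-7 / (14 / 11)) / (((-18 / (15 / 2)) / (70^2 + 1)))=269555 / 24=11231.46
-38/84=-19/42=-0.45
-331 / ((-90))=3.68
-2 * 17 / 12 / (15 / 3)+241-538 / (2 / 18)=-138047 / 30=-4601.57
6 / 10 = 3 / 5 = 0.60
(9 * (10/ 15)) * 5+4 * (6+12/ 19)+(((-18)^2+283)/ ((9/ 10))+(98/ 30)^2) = 741.64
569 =569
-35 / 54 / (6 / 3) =-35 / 108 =-0.32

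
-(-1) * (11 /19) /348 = 11 /6612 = 0.00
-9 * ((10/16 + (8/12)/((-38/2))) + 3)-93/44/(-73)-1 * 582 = -74976591/122056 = -614.28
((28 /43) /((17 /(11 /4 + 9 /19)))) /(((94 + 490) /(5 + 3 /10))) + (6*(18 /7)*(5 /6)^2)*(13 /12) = 1318193353 /113556464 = 11.61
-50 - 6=-56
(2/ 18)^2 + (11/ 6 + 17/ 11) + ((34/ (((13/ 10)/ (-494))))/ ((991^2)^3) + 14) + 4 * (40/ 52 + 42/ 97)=47251759936646925516698419/ 2128456178536442776145982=22.20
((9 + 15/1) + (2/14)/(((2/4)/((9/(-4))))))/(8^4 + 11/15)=4905/860314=0.01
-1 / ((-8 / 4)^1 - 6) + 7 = 57 / 8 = 7.12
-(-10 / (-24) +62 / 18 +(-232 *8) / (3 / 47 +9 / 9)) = 1566701 / 900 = 1740.78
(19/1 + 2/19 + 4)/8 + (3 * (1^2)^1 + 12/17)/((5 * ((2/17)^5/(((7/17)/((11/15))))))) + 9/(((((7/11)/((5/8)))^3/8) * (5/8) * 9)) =42394285071/2293984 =18480.64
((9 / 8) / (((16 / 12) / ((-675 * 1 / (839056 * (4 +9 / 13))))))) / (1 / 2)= -236925 / 818918656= -0.00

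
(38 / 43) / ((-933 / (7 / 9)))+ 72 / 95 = 25971842 / 34301745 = 0.76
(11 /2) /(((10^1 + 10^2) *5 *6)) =1 /600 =0.00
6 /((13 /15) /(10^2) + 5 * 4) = 9000 /30013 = 0.30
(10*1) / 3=10 / 3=3.33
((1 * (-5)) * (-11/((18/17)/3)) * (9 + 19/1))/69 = 13090/207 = 63.24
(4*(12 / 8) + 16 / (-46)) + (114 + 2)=2798 / 23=121.65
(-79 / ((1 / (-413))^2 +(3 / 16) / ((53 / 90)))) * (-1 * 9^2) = 462783717144 / 23027239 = 20097.23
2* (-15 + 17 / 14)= -193 / 7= -27.57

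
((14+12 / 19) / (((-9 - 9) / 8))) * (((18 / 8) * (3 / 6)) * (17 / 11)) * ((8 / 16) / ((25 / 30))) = -6.78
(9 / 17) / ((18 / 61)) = 61 / 34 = 1.79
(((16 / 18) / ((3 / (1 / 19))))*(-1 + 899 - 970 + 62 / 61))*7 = -242480 / 31293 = -7.75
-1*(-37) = 37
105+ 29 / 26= 2759 / 26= 106.12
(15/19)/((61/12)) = 180/1159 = 0.16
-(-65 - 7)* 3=216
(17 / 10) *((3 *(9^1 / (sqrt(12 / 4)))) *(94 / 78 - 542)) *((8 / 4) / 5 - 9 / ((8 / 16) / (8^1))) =386155119 *sqrt(3) / 325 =2057970.11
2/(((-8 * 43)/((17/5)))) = -17/860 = -0.02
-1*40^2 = -1600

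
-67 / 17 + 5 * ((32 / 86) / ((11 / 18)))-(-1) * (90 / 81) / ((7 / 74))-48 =-18819937 / 506583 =-37.15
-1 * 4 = -4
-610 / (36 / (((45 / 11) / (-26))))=2.67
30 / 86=15 / 43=0.35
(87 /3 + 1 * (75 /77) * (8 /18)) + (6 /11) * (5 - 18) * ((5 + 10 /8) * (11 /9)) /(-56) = 30.40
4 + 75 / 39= 77 / 13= 5.92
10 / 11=0.91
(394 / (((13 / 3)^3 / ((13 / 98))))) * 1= 5319 / 8281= 0.64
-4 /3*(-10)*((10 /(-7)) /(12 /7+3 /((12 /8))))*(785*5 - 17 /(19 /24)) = -14833400 /741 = -20018.08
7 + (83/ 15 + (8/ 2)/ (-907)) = 170456/ 13605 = 12.53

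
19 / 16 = 1.19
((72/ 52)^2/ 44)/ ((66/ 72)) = 972/ 20449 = 0.05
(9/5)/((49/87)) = 783/245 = 3.20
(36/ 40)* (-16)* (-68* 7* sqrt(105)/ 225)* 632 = 2406656* sqrt(105)/ 125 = 197287.08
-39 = -39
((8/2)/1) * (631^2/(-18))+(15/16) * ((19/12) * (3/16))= -815431163/9216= -88479.94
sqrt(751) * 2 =2 * sqrt(751) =54.81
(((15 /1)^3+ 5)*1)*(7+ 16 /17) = 456300 /17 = 26841.18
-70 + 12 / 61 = -4258 / 61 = -69.80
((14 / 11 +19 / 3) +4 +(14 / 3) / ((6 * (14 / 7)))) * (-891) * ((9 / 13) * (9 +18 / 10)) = -1038825 / 13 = -79909.62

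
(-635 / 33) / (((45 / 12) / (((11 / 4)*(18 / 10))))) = -127 / 5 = -25.40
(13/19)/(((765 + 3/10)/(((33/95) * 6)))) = 1716/920911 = 0.00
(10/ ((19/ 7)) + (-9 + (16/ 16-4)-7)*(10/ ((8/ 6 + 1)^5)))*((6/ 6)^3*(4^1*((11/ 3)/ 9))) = 13167440/ 8621991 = 1.53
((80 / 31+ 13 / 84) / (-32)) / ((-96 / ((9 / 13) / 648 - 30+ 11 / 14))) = -1363377815 / 52412645376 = -0.03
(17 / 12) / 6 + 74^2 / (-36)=-1215 / 8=-151.88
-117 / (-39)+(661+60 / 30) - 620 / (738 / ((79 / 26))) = 3182557 / 4797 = 663.45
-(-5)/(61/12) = 60/61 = 0.98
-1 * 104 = -104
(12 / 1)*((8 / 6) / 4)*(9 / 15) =12 / 5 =2.40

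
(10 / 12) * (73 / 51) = 1.19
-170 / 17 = -10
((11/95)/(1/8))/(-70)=-44/3325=-0.01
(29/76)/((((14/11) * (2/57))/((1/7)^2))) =957/5488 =0.17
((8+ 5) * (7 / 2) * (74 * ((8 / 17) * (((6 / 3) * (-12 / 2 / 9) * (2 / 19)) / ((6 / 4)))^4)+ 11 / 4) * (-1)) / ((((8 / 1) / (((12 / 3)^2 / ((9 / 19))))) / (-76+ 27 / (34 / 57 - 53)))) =175193618408486405 / 4329760602924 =40462.66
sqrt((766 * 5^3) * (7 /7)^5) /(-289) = -5 * sqrt(3830) /289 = -1.07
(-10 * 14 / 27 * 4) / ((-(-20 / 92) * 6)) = -1288 / 81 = -15.90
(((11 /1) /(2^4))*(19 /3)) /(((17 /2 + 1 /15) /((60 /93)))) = 0.33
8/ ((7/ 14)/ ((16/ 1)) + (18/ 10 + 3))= 1280/ 773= 1.66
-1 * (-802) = 802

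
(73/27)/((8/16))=146/27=5.41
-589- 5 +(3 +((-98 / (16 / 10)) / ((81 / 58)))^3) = -84953.07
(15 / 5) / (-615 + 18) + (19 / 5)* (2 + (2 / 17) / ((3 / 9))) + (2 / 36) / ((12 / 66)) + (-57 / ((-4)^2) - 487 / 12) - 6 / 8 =-17368979 / 487152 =-35.65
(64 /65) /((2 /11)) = 352 /65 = 5.42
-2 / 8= -1 / 4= -0.25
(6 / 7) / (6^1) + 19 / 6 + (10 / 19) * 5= 5.94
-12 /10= -6 /5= -1.20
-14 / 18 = -7 / 9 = -0.78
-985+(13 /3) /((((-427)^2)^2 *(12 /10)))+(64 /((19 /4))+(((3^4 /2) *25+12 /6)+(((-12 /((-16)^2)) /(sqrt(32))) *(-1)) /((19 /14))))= 21 *sqrt(2) /4864+244292536375606 /5684700785211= 42.98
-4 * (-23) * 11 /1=1012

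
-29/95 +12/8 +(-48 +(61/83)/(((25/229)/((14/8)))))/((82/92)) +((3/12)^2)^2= -16319308247/413804800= -39.44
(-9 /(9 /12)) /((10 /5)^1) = -6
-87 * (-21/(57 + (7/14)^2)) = 7308/229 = 31.91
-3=-3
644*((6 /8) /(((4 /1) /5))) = 2415 /4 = 603.75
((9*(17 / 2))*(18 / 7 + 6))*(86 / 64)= 98685 / 112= 881.12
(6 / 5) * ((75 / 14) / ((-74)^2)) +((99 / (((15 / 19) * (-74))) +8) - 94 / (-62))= 46478309 / 5941460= 7.82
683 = 683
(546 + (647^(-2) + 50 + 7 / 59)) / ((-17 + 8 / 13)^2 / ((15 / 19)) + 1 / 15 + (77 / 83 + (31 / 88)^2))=4797828011243110272 / 2745825616855262699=1.75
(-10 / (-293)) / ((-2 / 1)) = -5 / 293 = -0.02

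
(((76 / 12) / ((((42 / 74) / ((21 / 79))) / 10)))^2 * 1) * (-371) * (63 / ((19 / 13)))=-87815737100 / 6241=-14070779.86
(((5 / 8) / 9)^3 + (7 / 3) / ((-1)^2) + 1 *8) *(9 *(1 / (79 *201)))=3857021 / 658533888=0.01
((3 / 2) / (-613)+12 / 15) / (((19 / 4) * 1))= 9778 / 58235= 0.17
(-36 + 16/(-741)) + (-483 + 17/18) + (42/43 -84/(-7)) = -96564085/191178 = -505.10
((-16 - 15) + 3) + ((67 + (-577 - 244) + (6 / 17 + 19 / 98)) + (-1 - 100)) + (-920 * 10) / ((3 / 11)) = -173009701 / 4998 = -34615.79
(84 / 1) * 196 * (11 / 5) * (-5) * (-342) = 61937568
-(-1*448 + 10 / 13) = 5814 / 13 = 447.23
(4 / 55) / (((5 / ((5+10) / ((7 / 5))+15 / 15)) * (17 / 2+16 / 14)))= 0.02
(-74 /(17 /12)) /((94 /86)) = -38184 /799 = -47.79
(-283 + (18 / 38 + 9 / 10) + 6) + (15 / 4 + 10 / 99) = -10224187 / 37620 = -271.78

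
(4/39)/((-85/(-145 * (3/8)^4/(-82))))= -783/18556928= -0.00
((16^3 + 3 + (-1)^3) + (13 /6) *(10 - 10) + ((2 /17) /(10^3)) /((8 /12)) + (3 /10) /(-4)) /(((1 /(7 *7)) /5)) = 426696459 /425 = 1003991.67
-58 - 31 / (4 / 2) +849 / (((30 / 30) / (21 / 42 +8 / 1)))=7143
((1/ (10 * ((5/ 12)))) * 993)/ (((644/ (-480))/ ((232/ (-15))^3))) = 66132041728/ 100625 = 657212.84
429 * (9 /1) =3861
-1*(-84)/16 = 21/4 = 5.25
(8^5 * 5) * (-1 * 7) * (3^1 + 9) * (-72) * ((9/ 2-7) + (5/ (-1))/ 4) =-3715891200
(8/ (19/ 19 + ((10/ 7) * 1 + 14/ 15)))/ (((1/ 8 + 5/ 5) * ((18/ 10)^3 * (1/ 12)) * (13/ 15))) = 5600000/ 1115127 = 5.02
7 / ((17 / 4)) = 28 / 17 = 1.65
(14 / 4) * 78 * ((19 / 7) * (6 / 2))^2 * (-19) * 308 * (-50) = 5296519800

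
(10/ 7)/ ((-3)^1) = -10/ 21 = -0.48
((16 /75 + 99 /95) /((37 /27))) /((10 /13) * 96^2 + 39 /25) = 69771 /540022807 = 0.00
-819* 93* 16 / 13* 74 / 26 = -3468528 / 13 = -266809.85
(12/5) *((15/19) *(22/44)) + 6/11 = 312/209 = 1.49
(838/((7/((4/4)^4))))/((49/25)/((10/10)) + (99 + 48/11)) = 115225/101374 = 1.14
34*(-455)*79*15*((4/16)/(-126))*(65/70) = 33774.85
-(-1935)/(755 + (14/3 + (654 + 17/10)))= 58050/42461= 1.37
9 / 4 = 2.25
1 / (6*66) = 1 / 396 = 0.00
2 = 2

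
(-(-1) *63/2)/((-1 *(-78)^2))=-7/1352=-0.01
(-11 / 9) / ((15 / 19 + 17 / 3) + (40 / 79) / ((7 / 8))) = -115577 / 665232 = -0.17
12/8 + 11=25/2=12.50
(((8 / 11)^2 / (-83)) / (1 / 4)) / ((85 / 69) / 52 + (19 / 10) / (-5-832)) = -1281346560 / 1076740159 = -1.19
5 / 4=1.25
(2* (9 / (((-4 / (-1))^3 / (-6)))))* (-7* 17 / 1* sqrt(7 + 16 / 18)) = 1071* sqrt(71) / 16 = 564.03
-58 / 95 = -0.61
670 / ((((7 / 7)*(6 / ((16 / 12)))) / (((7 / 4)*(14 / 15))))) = 6566 / 27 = 243.19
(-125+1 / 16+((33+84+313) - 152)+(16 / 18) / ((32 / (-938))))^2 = 334487521 / 20736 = 16130.76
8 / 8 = 1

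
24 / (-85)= -24 / 85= -0.28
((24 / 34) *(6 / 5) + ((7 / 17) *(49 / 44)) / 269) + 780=785580707 / 1006060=780.85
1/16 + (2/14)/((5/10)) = 39/112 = 0.35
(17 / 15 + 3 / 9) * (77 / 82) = 847 / 615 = 1.38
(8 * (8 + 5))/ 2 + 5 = 57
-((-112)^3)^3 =2773078757450186752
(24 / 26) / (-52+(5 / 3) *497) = 36 / 30277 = 0.00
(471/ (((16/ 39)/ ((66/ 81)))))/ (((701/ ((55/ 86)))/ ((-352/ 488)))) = -13582855/ 22064676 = -0.62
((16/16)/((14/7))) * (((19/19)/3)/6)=1/36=0.03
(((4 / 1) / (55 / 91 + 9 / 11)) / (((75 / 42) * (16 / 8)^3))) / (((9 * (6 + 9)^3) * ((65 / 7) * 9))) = 3773 / 48660750000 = 0.00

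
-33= -33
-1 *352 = -352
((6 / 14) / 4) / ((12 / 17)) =0.15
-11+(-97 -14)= -122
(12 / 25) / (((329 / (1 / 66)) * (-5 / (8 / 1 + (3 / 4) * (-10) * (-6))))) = -106 / 452375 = -0.00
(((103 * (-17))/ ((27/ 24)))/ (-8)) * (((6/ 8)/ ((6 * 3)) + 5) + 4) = 379967/ 216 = 1759.11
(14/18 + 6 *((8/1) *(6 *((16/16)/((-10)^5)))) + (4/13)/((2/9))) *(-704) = -555858688/365625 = -1520.30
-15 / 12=-5 / 4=-1.25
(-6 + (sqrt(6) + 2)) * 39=-156 + 39 * sqrt(6)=-60.47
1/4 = 0.25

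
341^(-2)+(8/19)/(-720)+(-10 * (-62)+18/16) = 494018788811/795362040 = 621.12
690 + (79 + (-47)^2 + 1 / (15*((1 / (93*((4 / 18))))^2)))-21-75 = 392914 / 135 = 2910.47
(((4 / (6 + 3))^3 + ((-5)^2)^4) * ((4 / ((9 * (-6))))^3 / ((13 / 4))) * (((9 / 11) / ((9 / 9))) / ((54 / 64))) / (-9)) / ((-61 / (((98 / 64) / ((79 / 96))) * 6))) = -2198215878656 / 2281863633489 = -0.96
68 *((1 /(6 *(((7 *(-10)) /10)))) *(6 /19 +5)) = -3434 /399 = -8.61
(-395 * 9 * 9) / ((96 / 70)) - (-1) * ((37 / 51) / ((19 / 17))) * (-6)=-7093409 / 304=-23333.58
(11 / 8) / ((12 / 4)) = 11 / 24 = 0.46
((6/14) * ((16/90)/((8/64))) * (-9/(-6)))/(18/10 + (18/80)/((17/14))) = 2176/4725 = 0.46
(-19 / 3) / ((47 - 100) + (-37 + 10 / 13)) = 247 / 3480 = 0.07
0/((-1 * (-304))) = 0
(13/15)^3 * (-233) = -511901/3375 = -151.67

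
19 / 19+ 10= 11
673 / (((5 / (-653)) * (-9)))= 439469 / 45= 9765.98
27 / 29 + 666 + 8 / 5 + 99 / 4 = 402103 / 580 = 693.28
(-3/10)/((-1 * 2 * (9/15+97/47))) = 141/2504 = 0.06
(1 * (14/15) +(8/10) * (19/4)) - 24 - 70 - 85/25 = -278/3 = -92.67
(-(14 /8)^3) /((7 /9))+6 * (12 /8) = 135 /64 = 2.11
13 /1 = 13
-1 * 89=-89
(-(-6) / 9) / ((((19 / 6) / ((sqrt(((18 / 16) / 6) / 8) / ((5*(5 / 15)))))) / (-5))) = -3*sqrt(6) / 76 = -0.10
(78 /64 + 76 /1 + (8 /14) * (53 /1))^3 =13964440923441 /11239424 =1242451.65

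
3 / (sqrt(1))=3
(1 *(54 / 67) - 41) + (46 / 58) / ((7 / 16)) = -522023 / 13601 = -38.38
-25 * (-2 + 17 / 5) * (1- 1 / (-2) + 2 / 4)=-70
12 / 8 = 3 / 2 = 1.50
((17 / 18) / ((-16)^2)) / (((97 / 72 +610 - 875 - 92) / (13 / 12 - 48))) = 9571 / 19666176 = 0.00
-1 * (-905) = 905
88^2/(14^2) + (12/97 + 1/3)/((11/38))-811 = -120759757/156849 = -769.91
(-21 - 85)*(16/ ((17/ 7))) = -11872/ 17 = -698.35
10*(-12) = -120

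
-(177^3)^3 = -170513746698585164337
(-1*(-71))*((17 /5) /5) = 1207 /25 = 48.28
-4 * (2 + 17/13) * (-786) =135192/13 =10399.38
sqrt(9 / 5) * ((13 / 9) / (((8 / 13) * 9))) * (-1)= -169 * sqrt(5) / 1080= -0.35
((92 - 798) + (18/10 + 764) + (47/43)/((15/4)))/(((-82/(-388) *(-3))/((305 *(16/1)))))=-462518.69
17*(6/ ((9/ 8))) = 90.67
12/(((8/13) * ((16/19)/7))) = 5187/32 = 162.09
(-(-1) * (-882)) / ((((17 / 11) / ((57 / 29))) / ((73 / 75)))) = -1091.82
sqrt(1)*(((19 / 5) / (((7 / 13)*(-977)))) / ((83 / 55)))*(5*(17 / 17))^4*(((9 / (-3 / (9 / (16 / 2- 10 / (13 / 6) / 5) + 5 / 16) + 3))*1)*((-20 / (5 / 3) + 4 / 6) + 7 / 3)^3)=433029007125 / 24408391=17740.99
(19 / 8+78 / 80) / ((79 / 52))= 871 / 395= 2.21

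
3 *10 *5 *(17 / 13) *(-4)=-10200 / 13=-784.62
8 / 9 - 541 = -540.11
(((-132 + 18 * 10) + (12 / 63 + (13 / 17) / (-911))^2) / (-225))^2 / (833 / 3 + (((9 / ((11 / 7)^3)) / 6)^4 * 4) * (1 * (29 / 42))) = 648159018743252148238349777614199026952 / 3949424378663144714440857276528019576910625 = 0.00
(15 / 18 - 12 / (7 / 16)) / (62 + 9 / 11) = -12287 / 29022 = -0.42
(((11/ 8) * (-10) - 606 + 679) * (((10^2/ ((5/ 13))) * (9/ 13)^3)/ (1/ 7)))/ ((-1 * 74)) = -483.53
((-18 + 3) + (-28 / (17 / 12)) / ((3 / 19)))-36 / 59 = -141209 / 1003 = -140.79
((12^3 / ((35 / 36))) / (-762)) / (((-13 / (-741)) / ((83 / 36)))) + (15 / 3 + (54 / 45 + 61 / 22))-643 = -91977143 / 97790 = -940.56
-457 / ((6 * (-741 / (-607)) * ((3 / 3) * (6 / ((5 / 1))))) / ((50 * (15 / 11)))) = -173374375 / 48906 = -3545.05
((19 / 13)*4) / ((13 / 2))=152 / 169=0.90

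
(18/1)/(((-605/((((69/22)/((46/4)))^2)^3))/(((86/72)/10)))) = -31347/21435888100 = -0.00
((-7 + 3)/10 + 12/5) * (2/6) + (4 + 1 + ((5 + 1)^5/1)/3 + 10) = 7823/3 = 2607.67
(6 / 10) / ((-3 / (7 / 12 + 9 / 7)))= -0.37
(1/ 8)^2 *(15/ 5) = 3/ 64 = 0.05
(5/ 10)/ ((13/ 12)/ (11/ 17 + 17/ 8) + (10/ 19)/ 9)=4959/ 4456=1.11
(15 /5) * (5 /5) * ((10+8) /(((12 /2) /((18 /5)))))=162 /5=32.40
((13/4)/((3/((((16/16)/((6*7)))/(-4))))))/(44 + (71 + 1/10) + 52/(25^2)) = -8125/145130832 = -0.00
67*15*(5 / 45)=335 / 3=111.67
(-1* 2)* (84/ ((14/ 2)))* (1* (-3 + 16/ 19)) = 984/ 19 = 51.79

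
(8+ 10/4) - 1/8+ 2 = 99/8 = 12.38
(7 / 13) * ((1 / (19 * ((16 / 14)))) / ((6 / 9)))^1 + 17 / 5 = 67919 / 19760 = 3.44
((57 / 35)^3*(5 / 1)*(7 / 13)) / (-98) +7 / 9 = 9257813 / 14045850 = 0.66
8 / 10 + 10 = 54 / 5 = 10.80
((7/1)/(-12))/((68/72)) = -0.62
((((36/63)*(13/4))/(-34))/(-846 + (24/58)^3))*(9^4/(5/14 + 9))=231134553/5105116898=0.05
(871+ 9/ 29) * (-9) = -227412/ 29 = -7841.79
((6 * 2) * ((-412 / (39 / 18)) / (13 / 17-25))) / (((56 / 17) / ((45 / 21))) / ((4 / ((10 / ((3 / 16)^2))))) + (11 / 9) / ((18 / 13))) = 3370896 / 3945331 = 0.85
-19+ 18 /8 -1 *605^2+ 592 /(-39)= -57104881 /156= -366056.93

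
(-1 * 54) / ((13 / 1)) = -54 / 13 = -4.15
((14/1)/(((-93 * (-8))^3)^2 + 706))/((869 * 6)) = 1/63165596893242046962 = 0.00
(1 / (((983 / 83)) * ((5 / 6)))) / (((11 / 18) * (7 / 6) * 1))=53784 / 378455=0.14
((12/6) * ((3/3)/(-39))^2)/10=1/7605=0.00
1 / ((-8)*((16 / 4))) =-1 / 32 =-0.03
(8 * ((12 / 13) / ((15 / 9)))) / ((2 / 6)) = 864 / 65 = 13.29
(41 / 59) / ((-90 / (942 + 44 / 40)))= -386671 / 53100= -7.28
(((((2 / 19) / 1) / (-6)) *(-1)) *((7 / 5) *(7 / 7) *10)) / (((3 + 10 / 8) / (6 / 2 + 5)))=448 / 969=0.46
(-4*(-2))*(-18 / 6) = -24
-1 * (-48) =48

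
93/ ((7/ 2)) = 186/ 7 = 26.57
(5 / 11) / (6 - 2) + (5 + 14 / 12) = 829 / 132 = 6.28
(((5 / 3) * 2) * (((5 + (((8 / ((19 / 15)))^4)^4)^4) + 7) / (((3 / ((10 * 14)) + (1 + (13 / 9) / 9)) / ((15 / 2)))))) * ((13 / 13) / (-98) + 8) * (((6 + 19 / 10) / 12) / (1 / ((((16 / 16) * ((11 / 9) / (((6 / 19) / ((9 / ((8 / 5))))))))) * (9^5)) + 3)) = 132034177346508524325726879195491135163127923993074990856401770309228660756424882921941342122804815301355554474231722411730584643939487437417430125 / 2109142232486665678558831856575550140997485741778723692145345629884998669531386112858598694019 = 62600888319817598974129880000000000000000000000000000.00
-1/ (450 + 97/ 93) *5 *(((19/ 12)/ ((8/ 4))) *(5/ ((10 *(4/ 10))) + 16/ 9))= -321005/ 12080736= -0.03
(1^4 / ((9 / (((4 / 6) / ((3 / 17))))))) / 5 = 34 / 405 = 0.08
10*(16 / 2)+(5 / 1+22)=107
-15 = -15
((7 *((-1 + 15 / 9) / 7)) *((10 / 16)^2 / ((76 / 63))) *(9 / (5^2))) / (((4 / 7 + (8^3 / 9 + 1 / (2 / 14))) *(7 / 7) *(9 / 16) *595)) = 189 / 52468120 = 0.00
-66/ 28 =-33/ 14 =-2.36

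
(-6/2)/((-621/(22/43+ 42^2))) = 75874/8901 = 8.52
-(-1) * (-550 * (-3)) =1650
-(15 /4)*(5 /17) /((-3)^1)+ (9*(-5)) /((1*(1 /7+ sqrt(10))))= 11215 /11084 - 735*sqrt(10) /163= -13.25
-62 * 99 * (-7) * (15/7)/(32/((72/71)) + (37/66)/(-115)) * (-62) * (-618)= 80326961312400/718409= 111812298.16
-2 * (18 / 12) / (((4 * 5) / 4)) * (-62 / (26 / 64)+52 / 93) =91.23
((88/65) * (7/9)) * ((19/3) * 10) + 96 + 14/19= 1089890/6669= 163.43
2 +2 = 4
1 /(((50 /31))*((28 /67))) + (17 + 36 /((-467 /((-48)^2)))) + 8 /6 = -309495923 /1961400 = -157.79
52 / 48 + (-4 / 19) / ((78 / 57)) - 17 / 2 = -7.57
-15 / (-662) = 15 / 662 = 0.02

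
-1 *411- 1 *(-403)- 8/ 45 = -368/ 45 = -8.18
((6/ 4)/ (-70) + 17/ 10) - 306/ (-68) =173/ 28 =6.18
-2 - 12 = -14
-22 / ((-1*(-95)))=-22 / 95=-0.23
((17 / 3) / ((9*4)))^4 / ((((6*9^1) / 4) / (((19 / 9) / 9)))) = 1586899 / 148769467776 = 0.00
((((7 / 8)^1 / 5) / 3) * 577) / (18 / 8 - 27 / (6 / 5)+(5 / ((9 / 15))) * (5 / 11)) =-44429 / 21730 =-2.04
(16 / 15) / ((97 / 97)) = 16 / 15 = 1.07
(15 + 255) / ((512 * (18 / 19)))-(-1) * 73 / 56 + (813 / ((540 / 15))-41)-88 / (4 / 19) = -4672351 / 10752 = -434.56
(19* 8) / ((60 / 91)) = 3458 / 15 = 230.53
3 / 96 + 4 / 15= 143 / 480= 0.30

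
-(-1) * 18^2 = 324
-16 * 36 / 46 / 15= -96 / 115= -0.83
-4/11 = -0.36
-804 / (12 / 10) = -670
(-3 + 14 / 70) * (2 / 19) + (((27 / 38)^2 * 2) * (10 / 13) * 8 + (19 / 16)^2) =44025169 / 6007040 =7.33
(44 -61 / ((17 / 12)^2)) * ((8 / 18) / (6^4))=983 / 210681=0.00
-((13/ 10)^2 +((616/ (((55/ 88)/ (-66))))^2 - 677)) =-84628995697/ 20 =-4231449784.85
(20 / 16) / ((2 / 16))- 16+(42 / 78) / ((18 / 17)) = -1285 / 234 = -5.49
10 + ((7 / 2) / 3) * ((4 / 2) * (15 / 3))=65 / 3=21.67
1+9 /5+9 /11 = 199 /55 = 3.62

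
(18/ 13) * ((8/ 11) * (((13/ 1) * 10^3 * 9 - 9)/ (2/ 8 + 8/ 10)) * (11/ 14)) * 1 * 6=48133440/ 91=528938.90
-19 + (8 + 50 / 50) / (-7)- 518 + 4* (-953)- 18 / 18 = -30459 / 7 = -4351.29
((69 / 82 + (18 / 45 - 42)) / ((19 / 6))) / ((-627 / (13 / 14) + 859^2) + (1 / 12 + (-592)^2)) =-7820748 / 660889955815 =-0.00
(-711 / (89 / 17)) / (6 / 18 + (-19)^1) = 36261 / 4984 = 7.28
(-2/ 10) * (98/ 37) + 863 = 159557/ 185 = 862.47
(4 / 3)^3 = 2.37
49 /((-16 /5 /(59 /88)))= -14455 /1408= -10.27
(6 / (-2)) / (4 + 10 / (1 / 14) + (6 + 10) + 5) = -1 / 55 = -0.02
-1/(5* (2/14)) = -7/5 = -1.40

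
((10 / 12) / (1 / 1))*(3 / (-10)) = -1 / 4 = -0.25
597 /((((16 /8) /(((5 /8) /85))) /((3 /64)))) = 1791 /17408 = 0.10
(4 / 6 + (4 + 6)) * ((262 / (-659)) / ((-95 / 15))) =8384 / 12521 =0.67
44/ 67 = 0.66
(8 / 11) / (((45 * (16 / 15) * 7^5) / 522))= 87 / 184877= 0.00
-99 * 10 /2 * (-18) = 8910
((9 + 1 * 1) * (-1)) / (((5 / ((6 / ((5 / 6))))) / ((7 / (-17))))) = 504 / 85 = 5.93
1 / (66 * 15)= 1 / 990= 0.00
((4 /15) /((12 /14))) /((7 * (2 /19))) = 19 /45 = 0.42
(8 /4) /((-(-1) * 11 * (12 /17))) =17 /66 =0.26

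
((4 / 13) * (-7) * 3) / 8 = -21 / 26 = -0.81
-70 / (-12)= 35 / 6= 5.83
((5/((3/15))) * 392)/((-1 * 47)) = -208.51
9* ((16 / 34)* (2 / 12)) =12 / 17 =0.71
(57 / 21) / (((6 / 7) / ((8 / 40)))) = 19 / 30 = 0.63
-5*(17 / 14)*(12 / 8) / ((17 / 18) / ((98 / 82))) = -945 / 82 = -11.52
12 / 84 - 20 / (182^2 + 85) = 33069 / 232463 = 0.14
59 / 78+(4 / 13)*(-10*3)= -661 / 78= -8.47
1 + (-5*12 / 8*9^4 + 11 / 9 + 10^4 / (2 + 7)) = -48094.17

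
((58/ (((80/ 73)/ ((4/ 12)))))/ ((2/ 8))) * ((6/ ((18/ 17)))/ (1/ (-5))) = -35989/ 18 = -1999.39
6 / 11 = 0.55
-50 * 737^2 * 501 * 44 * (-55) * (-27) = -889041094623000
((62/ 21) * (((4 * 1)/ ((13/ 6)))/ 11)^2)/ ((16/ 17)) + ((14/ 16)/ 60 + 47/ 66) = 18667307/ 22902880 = 0.82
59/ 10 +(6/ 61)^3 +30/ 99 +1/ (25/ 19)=2608141109/ 374518650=6.96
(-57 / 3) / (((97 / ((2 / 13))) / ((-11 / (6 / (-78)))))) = -418 / 97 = -4.31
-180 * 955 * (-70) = 12033000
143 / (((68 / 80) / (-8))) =-22880 / 17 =-1345.88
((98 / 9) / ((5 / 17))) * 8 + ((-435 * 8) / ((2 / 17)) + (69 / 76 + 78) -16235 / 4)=-28440433 / 855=-33263.66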